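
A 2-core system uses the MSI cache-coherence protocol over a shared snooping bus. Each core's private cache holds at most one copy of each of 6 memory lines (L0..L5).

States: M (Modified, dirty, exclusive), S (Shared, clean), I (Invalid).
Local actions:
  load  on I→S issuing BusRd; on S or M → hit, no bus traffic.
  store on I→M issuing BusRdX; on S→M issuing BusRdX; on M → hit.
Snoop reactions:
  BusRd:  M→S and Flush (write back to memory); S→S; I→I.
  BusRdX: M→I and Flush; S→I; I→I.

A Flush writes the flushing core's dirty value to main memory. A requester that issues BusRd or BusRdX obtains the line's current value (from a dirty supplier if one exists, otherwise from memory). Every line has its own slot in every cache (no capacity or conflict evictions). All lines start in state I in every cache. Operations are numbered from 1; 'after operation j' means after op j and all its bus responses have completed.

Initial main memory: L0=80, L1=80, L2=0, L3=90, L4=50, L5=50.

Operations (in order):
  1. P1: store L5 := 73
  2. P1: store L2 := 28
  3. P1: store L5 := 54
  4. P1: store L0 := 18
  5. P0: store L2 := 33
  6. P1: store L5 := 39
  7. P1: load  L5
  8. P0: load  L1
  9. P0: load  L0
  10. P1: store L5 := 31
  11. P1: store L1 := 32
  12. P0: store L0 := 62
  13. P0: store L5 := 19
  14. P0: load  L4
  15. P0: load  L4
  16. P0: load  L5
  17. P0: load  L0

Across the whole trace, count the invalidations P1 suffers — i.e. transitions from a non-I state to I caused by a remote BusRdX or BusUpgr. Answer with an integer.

invalidations = 3

1. P1: store L5 := 73  bus=[BusRdX]  L5: P0=I P1=M  mem[L5]=50
2. P1: store L2 := 28  bus=[BusRdX]  L2: P0=I P1=M  mem[L2]=0
3. P1: store L5 := 54  bus=[-]  L5: P0=I P1=M  mem[L5]=50
4. P1: store L0 := 18  bus=[BusRdX]  L0: P0=I P1=M  mem[L0]=80
5. P0: store L2 := 33  bus=[BusRdX,Flush]  L2: P0=M P1=I  mem[L2]=28
6. P1: store L5 := 39  bus=[-]  L5: P0=I P1=M  mem[L5]=50
7. P1: load  L5  bus=[-]  L5: P0=I P1=M  mem[L5]=50
8. P0: load  L1  bus=[BusRd]  L1: P0=S P1=I  mem[L1]=80
9. P0: load  L0  bus=[BusRd,Flush]  L0: P0=S P1=S  mem[L0]=18
10. P1: store L5 := 31  bus=[-]  L5: P0=I P1=M  mem[L5]=50
11. P1: store L1 := 32  bus=[BusRdX]  L1: P0=I P1=M  mem[L1]=80
12. P0: store L0 := 62  bus=[BusRdX]  L0: P0=M P1=I  mem[L0]=18
13. P0: store L5 := 19  bus=[BusRdX,Flush]  L5: P0=M P1=I  mem[L5]=31
14. P0: load  L4  bus=[BusRd]  L4: P0=S P1=I  mem[L4]=50
15. P0: load  L4  bus=[-]  L4: P0=S P1=I  mem[L4]=50
16. P0: load  L5  bus=[-]  L5: P0=M P1=I  mem[L5]=31
17. P0: load  L0  bus=[-]  L0: P0=M P1=I  mem[L0]=18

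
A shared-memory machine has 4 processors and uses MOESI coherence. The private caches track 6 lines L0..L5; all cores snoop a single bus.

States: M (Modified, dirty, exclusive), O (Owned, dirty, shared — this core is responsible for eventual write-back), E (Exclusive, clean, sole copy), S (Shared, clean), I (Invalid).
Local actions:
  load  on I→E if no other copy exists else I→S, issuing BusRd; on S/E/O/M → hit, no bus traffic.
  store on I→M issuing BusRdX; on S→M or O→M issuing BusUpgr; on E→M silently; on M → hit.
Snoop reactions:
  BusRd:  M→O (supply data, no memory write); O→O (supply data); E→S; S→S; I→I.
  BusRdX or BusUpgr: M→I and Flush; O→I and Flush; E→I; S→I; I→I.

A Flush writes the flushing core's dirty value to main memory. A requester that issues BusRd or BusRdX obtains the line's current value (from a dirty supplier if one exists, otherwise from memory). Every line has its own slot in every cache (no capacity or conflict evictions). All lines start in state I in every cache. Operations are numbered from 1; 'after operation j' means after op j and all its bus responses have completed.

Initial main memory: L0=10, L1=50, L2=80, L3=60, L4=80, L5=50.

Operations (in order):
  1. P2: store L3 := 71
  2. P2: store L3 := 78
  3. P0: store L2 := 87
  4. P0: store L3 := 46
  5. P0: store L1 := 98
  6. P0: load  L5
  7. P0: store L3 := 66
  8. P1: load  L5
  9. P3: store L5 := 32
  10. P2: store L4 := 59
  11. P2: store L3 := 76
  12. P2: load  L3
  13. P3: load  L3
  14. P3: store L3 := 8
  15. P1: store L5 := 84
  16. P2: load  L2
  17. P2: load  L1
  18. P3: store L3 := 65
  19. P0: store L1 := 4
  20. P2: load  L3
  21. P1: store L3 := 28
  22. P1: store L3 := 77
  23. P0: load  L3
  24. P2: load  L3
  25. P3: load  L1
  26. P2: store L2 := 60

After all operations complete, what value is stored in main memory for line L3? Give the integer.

memory[L3] = 65

[1] P2: store L3 := 71 | P0:I, P1:I, P2:M(71), P3:I | bus: BusRdX
[2] P2: store L3 := 78 | P0:I, P1:I, P2:M(78), P3:I | bus: none
[3] P0: store L2 := 87 | P0:M(87), P1:I, P2:I, P3:I | bus: BusRdX
[4] P0: store L3 := 46 | P0:M(46), P1:I, P2:I, P3:I | bus: BusRdX,Flush
[5] P0: store L1 := 98 | P0:M(98), P1:I, P2:I, P3:I | bus: BusRdX
[6] P0: load  L5 | P0:E(50), P1:I, P2:I, P3:I | bus: BusRd
[7] P0: store L3 := 66 | P0:M(66), P1:I, P2:I, P3:I | bus: none
[8] P1: load  L5 | P0:S(50), P1:S(50), P2:I, P3:I | bus: BusRd
[9] P3: store L5 := 32 | P0:I, P1:I, P2:I, P3:M(32) | bus: BusRdX
[10] P2: store L4 := 59 | P0:I, P1:I, P2:M(59), P3:I | bus: BusRdX
[11] P2: store L3 := 76 | P0:I, P1:I, P2:M(76), P3:I | bus: BusRdX,Flush
[12] P2: load  L3 | P0:I, P1:I, P2:M(76), P3:I | bus: none
[13] P3: load  L3 | P0:I, P1:I, P2:O(76), P3:S(76) | bus: BusRd
[14] P3: store L3 := 8 | P0:I, P1:I, P2:I, P3:M(8) | bus: BusUpgr,Flush
[15] P1: store L5 := 84 | P0:I, P1:M(84), P2:I, P3:I | bus: BusRdX,Flush
[16] P2: load  L2 | P0:O(87), P1:I, P2:S(87), P3:I | bus: BusRd
[17] P2: load  L1 | P0:O(98), P1:I, P2:S(98), P3:I | bus: BusRd
[18] P3: store L3 := 65 | P0:I, P1:I, P2:I, P3:M(65) | bus: none
[19] P0: store L1 := 4 | P0:M(4), P1:I, P2:I, P3:I | bus: BusUpgr
[20] P2: load  L3 | P0:I, P1:I, P2:S(65), P3:O(65) | bus: BusRd
[21] P1: store L3 := 28 | P0:I, P1:M(28), P2:I, P3:I | bus: BusRdX,Flush
[22] P1: store L3 := 77 | P0:I, P1:M(77), P2:I, P3:I | bus: none
[23] P0: load  L3 | P0:S(77), P1:O(77), P2:I, P3:I | bus: BusRd
[24] P2: load  L3 | P0:S(77), P1:O(77), P2:S(77), P3:I | bus: BusRd
[25] P3: load  L1 | P0:O(4), P1:I, P2:I, P3:S(4) | bus: BusRd
[26] P2: store L2 := 60 | P0:I, P1:I, P2:M(60), P3:I | bus: BusUpgr,Flush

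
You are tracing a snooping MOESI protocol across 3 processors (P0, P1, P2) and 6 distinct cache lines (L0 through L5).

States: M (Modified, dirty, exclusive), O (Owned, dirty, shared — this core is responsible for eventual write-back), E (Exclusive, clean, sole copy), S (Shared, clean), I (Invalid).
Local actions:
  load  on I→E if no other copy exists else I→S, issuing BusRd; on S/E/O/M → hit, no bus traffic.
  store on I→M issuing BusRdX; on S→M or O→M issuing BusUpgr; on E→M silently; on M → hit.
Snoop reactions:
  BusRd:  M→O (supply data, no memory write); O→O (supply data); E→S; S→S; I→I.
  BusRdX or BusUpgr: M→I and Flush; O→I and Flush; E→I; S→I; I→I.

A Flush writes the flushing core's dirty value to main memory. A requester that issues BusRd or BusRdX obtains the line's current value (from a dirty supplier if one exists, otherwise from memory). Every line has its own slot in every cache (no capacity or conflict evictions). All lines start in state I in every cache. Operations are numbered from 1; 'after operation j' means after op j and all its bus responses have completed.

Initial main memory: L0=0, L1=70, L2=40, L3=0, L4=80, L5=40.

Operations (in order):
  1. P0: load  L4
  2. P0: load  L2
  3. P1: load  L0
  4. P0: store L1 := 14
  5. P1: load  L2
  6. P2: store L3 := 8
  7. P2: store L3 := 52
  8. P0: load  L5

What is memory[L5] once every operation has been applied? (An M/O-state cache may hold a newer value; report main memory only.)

[1] P0: load  L4 | P0:E(80), P1:I, P2:I | bus: BusRd
[2] P0: load  L2 | P0:E(40), P1:I, P2:I | bus: BusRd
[3] P1: load  L0 | P0:I, P1:E(0), P2:I | bus: BusRd
[4] P0: store L1 := 14 | P0:M(14), P1:I, P2:I | bus: BusRdX
[5] P1: load  L2 | P0:S(40), P1:S(40), P2:I | bus: BusRd
[6] P2: store L3 := 8 | P0:I, P1:I, P2:M(8) | bus: BusRdX
[7] P2: store L3 := 52 | P0:I, P1:I, P2:M(52) | bus: none
[8] P0: load  L5 | P0:E(40), P1:I, P2:I | bus: BusRd

memory[L5] = 40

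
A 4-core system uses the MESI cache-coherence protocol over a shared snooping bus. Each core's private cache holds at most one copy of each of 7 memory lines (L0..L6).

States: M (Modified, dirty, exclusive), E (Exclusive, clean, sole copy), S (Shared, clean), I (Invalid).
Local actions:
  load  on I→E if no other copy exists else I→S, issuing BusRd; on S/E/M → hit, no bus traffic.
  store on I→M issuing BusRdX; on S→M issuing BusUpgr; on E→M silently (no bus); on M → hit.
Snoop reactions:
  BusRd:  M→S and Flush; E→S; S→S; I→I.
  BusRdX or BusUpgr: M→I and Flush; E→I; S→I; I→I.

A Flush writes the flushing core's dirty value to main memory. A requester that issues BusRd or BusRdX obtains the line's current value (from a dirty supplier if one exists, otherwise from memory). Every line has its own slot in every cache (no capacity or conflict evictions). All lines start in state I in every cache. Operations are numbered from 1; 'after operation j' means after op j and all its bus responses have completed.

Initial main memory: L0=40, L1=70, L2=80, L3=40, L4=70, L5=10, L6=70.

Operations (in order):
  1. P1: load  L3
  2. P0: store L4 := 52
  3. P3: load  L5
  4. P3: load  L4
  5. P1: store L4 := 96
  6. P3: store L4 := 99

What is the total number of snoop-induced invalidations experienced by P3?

[1] P1: load  L3 | P0:I, P1:E(40), P2:I, P3:I | bus: BusRd
[2] P0: store L4 := 52 | P0:M(52), P1:I, P2:I, P3:I | bus: BusRdX
[3] P3: load  L5 | P0:I, P1:I, P2:I, P3:E(10) | bus: BusRd
[4] P3: load  L4 | P0:S(52), P1:I, P2:I, P3:S(52) | bus: BusRd,Flush
[5] P1: store L4 := 96 | P0:I, P1:M(96), P2:I, P3:I | bus: BusRdX
[6] P3: store L4 := 99 | P0:I, P1:I, P2:I, P3:M(99) | bus: BusRdX,Flush

invalidations = 1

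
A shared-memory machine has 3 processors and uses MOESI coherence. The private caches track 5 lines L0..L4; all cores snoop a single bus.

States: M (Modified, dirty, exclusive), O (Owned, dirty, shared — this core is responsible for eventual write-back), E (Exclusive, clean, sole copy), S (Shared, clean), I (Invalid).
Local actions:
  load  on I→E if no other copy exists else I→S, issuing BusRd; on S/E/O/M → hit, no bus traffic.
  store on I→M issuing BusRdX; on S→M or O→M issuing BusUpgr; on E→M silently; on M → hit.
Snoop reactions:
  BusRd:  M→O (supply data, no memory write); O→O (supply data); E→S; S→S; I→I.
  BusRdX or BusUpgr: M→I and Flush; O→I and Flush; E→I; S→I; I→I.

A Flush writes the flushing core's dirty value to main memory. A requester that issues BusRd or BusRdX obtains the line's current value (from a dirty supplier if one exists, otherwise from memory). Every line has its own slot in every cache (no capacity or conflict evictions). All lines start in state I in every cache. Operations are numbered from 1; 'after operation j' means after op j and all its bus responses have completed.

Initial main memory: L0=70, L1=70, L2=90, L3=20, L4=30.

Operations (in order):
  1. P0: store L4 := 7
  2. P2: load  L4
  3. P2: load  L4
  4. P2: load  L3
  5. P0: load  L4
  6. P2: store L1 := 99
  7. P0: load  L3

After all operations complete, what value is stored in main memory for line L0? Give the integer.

[1] P0: store L4 := 7 | P0:M(7), P1:I, P2:I | bus: BusRdX
[2] P2: load  L4 | P0:O(7), P1:I, P2:S(7) | bus: BusRd
[3] P2: load  L4 | P0:O(7), P1:I, P2:S(7) | bus: none
[4] P2: load  L3 | P0:I, P1:I, P2:E(20) | bus: BusRd
[5] P0: load  L4 | P0:O(7), P1:I, P2:S(7) | bus: none
[6] P2: store L1 := 99 | P0:I, P1:I, P2:M(99) | bus: BusRdX
[7] P0: load  L3 | P0:S(20), P1:I, P2:S(20) | bus: BusRd

memory[L0] = 70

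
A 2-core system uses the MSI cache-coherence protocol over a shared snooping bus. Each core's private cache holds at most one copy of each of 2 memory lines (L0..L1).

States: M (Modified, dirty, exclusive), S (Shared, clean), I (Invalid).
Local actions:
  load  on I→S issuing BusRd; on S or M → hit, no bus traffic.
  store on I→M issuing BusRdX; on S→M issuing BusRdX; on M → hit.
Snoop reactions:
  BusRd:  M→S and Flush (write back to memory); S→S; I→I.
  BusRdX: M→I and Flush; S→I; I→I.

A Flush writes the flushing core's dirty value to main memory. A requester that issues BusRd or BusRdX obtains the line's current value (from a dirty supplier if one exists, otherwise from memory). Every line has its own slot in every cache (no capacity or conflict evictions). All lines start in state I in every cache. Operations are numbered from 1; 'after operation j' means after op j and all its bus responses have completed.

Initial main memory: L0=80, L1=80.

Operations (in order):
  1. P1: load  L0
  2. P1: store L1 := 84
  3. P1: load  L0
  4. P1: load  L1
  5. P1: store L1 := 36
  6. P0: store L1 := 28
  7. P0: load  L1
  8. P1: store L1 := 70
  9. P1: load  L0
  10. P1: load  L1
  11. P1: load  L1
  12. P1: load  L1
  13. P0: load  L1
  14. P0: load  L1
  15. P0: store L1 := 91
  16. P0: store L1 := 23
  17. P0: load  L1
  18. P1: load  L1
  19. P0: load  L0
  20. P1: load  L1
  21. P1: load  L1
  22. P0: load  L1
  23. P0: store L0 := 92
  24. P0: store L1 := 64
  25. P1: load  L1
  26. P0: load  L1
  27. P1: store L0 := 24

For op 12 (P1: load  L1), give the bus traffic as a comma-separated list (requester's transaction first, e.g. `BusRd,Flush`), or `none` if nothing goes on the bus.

bus = none

1. P1: load  L0  bus=[BusRd]  L0: P0=I P1=S  mem[L0]=80
2. P1: store L1 := 84  bus=[BusRdX]  L1: P0=I P1=M  mem[L1]=80
3. P1: load  L0  bus=[-]  L0: P0=I P1=S  mem[L0]=80
4. P1: load  L1  bus=[-]  L1: P0=I P1=M  mem[L1]=80
5. P1: store L1 := 36  bus=[-]  L1: P0=I P1=M  mem[L1]=80
6. P0: store L1 := 28  bus=[BusRdX,Flush]  L1: P0=M P1=I  mem[L1]=36
7. P0: load  L1  bus=[-]  L1: P0=M P1=I  mem[L1]=36
8. P1: store L1 := 70  bus=[BusRdX,Flush]  L1: P0=I P1=M  mem[L1]=28
9. P1: load  L0  bus=[-]  L0: P0=I P1=S  mem[L0]=80
10. P1: load  L1  bus=[-]  L1: P0=I P1=M  mem[L1]=28
11. P1: load  L1  bus=[-]  L1: P0=I P1=M  mem[L1]=28
12. P1: load  L1  bus=[-]  L1: P0=I P1=M  mem[L1]=28
13. P0: load  L1  bus=[BusRd,Flush]  L1: P0=S P1=S  mem[L1]=70
14. P0: load  L1  bus=[-]  L1: P0=S P1=S  mem[L1]=70
15. P0: store L1 := 91  bus=[BusRdX]  L1: P0=M P1=I  mem[L1]=70
16. P0: store L1 := 23  bus=[-]  L1: P0=M P1=I  mem[L1]=70
17. P0: load  L1  bus=[-]  L1: P0=M P1=I  mem[L1]=70
18. P1: load  L1  bus=[BusRd,Flush]  L1: P0=S P1=S  mem[L1]=23
19. P0: load  L0  bus=[BusRd]  L0: P0=S P1=S  mem[L0]=80
20. P1: load  L1  bus=[-]  L1: P0=S P1=S  mem[L1]=23
21. P1: load  L1  bus=[-]  L1: P0=S P1=S  mem[L1]=23
22. P0: load  L1  bus=[-]  L1: P0=S P1=S  mem[L1]=23
23. P0: store L0 := 92  bus=[BusRdX]  L0: P0=M P1=I  mem[L0]=80
24. P0: store L1 := 64  bus=[BusRdX]  L1: P0=M P1=I  mem[L1]=23
25. P1: load  L1  bus=[BusRd,Flush]  L1: P0=S P1=S  mem[L1]=64
26. P0: load  L1  bus=[-]  L1: P0=S P1=S  mem[L1]=64
27. P1: store L0 := 24  bus=[BusRdX,Flush]  L0: P0=I P1=M  mem[L0]=92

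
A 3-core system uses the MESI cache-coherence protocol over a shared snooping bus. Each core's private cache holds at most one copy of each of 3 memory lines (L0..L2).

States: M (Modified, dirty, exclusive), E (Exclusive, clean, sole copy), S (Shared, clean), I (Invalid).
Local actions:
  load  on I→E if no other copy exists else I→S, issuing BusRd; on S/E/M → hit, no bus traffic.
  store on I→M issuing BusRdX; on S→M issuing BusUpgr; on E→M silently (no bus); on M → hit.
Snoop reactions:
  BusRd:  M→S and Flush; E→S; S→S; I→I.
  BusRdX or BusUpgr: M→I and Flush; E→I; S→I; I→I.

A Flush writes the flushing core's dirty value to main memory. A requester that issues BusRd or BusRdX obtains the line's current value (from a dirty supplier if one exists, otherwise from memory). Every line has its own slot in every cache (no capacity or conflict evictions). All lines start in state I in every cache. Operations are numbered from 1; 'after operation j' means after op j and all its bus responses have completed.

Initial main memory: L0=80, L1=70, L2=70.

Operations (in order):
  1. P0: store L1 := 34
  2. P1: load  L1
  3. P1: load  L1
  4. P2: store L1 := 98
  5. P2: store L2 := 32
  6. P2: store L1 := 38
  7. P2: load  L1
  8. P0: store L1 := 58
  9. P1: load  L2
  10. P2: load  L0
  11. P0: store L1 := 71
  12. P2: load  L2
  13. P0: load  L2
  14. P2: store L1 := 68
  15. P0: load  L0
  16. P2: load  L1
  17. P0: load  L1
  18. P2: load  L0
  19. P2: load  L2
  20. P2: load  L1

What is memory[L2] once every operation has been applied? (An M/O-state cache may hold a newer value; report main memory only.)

memory[L2] = 32

[1] P0: store L1 := 34 | P0:M(34), P1:I, P2:I | bus: BusRdX
[2] P1: load  L1 | P0:S(34), P1:S(34), P2:I | bus: BusRd,Flush
[3] P1: load  L1 | P0:S(34), P1:S(34), P2:I | bus: none
[4] P2: store L1 := 98 | P0:I, P1:I, P2:M(98) | bus: BusRdX
[5] P2: store L2 := 32 | P0:I, P1:I, P2:M(32) | bus: BusRdX
[6] P2: store L1 := 38 | P0:I, P1:I, P2:M(38) | bus: none
[7] P2: load  L1 | P0:I, P1:I, P2:M(38) | bus: none
[8] P0: store L1 := 58 | P0:M(58), P1:I, P2:I | bus: BusRdX,Flush
[9] P1: load  L2 | P0:I, P1:S(32), P2:S(32) | bus: BusRd,Flush
[10] P2: load  L0 | P0:I, P1:I, P2:E(80) | bus: BusRd
[11] P0: store L1 := 71 | P0:M(71), P1:I, P2:I | bus: none
[12] P2: load  L2 | P0:I, P1:S(32), P2:S(32) | bus: none
[13] P0: load  L2 | P0:S(32), P1:S(32), P2:S(32) | bus: BusRd
[14] P2: store L1 := 68 | P0:I, P1:I, P2:M(68) | bus: BusRdX,Flush
[15] P0: load  L0 | P0:S(80), P1:I, P2:S(80) | bus: BusRd
[16] P2: load  L1 | P0:I, P1:I, P2:M(68) | bus: none
[17] P0: load  L1 | P0:S(68), P1:I, P2:S(68) | bus: BusRd,Flush
[18] P2: load  L0 | P0:S(80), P1:I, P2:S(80) | bus: none
[19] P2: load  L2 | P0:S(32), P1:S(32), P2:S(32) | bus: none
[20] P2: load  L1 | P0:S(68), P1:I, P2:S(68) | bus: none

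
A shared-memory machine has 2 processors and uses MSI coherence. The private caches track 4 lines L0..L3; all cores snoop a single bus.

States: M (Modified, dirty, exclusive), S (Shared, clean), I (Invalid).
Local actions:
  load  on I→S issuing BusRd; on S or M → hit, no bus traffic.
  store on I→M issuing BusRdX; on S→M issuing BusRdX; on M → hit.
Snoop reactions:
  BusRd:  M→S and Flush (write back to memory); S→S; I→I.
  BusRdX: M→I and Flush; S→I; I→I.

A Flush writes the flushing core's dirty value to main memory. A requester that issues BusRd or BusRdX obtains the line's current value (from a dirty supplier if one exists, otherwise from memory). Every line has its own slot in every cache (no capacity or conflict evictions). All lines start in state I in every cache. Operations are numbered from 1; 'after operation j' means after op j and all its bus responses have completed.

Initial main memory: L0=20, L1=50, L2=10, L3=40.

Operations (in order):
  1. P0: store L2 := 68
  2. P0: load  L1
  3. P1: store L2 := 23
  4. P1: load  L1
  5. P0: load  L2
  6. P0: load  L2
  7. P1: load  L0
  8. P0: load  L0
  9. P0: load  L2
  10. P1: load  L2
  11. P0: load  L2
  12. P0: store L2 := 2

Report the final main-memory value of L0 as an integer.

  op1 P0: store L2 := 68 → M/I on L2; bus BusRdX; mem=10
  op2 P0: load  L1 → S/I on L1; bus BusRd; mem=50
  op3 P1: store L2 := 23 → I/M on L2; bus BusRdX Flush; mem=68
  op4 P1: load  L1 → S/S on L1; bus BusRd; mem=50
  op5 P0: load  L2 → S/S on L2; bus BusRd Flush; mem=23
  op6 P0: load  L2 → S/S on L2; bus (none); mem=23
  op7 P1: load  L0 → I/S on L0; bus BusRd; mem=20
  op8 P0: load  L0 → S/S on L0; bus BusRd; mem=20
  op9 P0: load  L2 → S/S on L2; bus (none); mem=23
  op10 P1: load  L2 → S/S on L2; bus (none); mem=23
  op11 P0: load  L2 → S/S on L2; bus (none); mem=23
  op12 P0: store L2 := 2 → M/I on L2; bus BusRdX; mem=23

memory[L0] = 20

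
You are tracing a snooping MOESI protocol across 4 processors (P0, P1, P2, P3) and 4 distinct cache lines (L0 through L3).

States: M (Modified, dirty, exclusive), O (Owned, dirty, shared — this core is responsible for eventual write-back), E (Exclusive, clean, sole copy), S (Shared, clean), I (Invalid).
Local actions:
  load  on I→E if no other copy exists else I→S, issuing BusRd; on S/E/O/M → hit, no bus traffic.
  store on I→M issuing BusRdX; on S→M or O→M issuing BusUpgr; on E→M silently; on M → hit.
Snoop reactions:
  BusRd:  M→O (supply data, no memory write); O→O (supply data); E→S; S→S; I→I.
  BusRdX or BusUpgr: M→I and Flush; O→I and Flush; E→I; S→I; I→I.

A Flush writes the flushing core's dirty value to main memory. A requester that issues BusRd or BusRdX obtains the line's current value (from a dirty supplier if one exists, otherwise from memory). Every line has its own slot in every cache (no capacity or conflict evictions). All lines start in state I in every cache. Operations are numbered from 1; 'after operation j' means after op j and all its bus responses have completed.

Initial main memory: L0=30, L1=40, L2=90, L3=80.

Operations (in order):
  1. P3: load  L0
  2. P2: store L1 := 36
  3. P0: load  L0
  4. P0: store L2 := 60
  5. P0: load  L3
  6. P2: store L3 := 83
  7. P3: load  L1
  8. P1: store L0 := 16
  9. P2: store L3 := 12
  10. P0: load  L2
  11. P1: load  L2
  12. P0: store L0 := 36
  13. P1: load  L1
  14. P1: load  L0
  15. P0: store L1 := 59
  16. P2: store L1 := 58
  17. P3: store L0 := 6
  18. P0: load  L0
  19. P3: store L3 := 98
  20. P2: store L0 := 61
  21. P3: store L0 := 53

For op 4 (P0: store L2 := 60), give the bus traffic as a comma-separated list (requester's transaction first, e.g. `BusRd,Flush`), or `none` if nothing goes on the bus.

[1] P3: load  L0 | P0:I, P1:I, P2:I, P3:E(30) | bus: BusRd
[2] P2: store L1 := 36 | P0:I, P1:I, P2:M(36), P3:I | bus: BusRdX
[3] P0: load  L0 | P0:S(30), P1:I, P2:I, P3:S(30) | bus: BusRd
[4] P0: store L2 := 60 | P0:M(60), P1:I, P2:I, P3:I | bus: BusRdX
[5] P0: load  L3 | P0:E(80), P1:I, P2:I, P3:I | bus: BusRd
[6] P2: store L3 := 83 | P0:I, P1:I, P2:M(83), P3:I | bus: BusRdX
[7] P3: load  L1 | P0:I, P1:I, P2:O(36), P3:S(36) | bus: BusRd
[8] P1: store L0 := 16 | P0:I, P1:M(16), P2:I, P3:I | bus: BusRdX
[9] P2: store L3 := 12 | P0:I, P1:I, P2:M(12), P3:I | bus: none
[10] P0: load  L2 | P0:M(60), P1:I, P2:I, P3:I | bus: none
[11] P1: load  L2 | P0:O(60), P1:S(60), P2:I, P3:I | bus: BusRd
[12] P0: store L0 := 36 | P0:M(36), P1:I, P2:I, P3:I | bus: BusRdX,Flush
[13] P1: load  L1 | P0:I, P1:S(36), P2:O(36), P3:S(36) | bus: BusRd
[14] P1: load  L0 | P0:O(36), P1:S(36), P2:I, P3:I | bus: BusRd
[15] P0: store L1 := 59 | P0:M(59), P1:I, P2:I, P3:I | bus: BusRdX,Flush
[16] P2: store L1 := 58 | P0:I, P1:I, P2:M(58), P3:I | bus: BusRdX,Flush
[17] P3: store L0 := 6 | P0:I, P1:I, P2:I, P3:M(6) | bus: BusRdX,Flush
[18] P0: load  L0 | P0:S(6), P1:I, P2:I, P3:O(6) | bus: BusRd
[19] P3: store L3 := 98 | P0:I, P1:I, P2:I, P3:M(98) | bus: BusRdX,Flush
[20] P2: store L0 := 61 | P0:I, P1:I, P2:M(61), P3:I | bus: BusRdX,Flush
[21] P3: store L0 := 53 | P0:I, P1:I, P2:I, P3:M(53) | bus: BusRdX,Flush

bus = BusRdX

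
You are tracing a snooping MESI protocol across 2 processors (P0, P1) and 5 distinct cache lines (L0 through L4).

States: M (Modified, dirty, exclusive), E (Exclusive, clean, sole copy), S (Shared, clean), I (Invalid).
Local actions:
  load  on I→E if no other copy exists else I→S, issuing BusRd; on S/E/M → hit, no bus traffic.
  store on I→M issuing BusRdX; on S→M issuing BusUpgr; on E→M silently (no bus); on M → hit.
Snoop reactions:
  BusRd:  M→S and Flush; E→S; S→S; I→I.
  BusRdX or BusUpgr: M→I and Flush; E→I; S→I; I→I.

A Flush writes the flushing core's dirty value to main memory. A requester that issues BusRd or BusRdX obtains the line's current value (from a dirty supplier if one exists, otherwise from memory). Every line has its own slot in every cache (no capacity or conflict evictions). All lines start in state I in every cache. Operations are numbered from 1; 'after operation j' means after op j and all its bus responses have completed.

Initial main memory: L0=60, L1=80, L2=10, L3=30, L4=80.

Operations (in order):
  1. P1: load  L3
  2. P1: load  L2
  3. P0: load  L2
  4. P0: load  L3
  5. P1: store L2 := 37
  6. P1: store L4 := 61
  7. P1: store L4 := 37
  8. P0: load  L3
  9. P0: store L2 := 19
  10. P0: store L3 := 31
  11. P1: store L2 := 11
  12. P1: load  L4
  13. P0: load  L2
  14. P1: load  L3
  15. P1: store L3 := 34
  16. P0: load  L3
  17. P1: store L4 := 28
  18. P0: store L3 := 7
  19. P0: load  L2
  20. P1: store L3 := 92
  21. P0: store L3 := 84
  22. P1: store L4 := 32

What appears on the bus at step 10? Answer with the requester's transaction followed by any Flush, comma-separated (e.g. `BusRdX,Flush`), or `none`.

[1] P1: load  L3 | P0:I, P1:E(30) | bus: BusRd
[2] P1: load  L2 | P0:I, P1:E(10) | bus: BusRd
[3] P0: load  L2 | P0:S(10), P1:S(10) | bus: BusRd
[4] P0: load  L3 | P0:S(30), P1:S(30) | bus: BusRd
[5] P1: store L2 := 37 | P0:I, P1:M(37) | bus: BusUpgr
[6] P1: store L4 := 61 | P0:I, P1:M(61) | bus: BusRdX
[7] P1: store L4 := 37 | P0:I, P1:M(37) | bus: none
[8] P0: load  L3 | P0:S(30), P1:S(30) | bus: none
[9] P0: store L2 := 19 | P0:M(19), P1:I | bus: BusRdX,Flush
[10] P0: store L3 := 31 | P0:M(31), P1:I | bus: BusUpgr
[11] P1: store L2 := 11 | P0:I, P1:M(11) | bus: BusRdX,Flush
[12] P1: load  L4 | P0:I, P1:M(37) | bus: none
[13] P0: load  L2 | P0:S(11), P1:S(11) | bus: BusRd,Flush
[14] P1: load  L3 | P0:S(31), P1:S(31) | bus: BusRd,Flush
[15] P1: store L3 := 34 | P0:I, P1:M(34) | bus: BusUpgr
[16] P0: load  L3 | P0:S(34), P1:S(34) | bus: BusRd,Flush
[17] P1: store L4 := 28 | P0:I, P1:M(28) | bus: none
[18] P0: store L3 := 7 | P0:M(7), P1:I | bus: BusUpgr
[19] P0: load  L2 | P0:S(11), P1:S(11) | bus: none
[20] P1: store L3 := 92 | P0:I, P1:M(92) | bus: BusRdX,Flush
[21] P0: store L3 := 84 | P0:M(84), P1:I | bus: BusRdX,Flush
[22] P1: store L4 := 32 | P0:I, P1:M(32) | bus: none

bus = BusUpgr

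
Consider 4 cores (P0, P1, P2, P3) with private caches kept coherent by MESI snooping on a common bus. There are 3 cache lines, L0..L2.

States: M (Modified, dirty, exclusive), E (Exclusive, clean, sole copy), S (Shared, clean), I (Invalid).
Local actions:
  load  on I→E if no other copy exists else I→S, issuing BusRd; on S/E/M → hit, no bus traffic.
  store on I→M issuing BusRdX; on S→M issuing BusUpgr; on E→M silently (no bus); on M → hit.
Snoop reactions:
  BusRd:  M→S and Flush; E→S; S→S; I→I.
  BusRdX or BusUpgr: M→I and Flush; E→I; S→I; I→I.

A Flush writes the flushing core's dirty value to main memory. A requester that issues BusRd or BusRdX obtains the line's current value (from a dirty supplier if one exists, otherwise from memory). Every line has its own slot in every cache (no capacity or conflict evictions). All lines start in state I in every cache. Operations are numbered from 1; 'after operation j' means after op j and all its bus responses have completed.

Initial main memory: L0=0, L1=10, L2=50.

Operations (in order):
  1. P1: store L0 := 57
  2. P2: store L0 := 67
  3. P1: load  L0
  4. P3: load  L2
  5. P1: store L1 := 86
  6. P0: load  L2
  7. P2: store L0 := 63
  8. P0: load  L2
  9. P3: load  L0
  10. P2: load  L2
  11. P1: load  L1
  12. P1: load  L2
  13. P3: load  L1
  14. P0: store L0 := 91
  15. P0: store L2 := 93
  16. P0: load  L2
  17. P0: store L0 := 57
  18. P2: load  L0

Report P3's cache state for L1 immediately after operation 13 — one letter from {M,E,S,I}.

state = S

  op1 P1: store L0 := 57 → I/M/I/I on L0; bus BusRdX; mem=0
  op2 P2: store L0 := 67 → I/I/M/I on L0; bus BusRdX Flush; mem=57
  op3 P1: load  L0 → I/S/S/I on L0; bus BusRd Flush; mem=67
  op4 P3: load  L2 → I/I/I/E on L2; bus BusRd; mem=50
  op5 P1: store L1 := 86 → I/M/I/I on L1; bus BusRdX; mem=10
  op6 P0: load  L2 → S/I/I/S on L2; bus BusRd; mem=50
  op7 P2: store L0 := 63 → I/I/M/I on L0; bus BusUpgr; mem=67
  op8 P0: load  L2 → S/I/I/S on L2; bus (none); mem=50
  op9 P3: load  L0 → I/I/S/S on L0; bus BusRd Flush; mem=63
  op10 P2: load  L2 → S/I/S/S on L2; bus BusRd; mem=50
  op11 P1: load  L1 → I/M/I/I on L1; bus (none); mem=10
  op12 P1: load  L2 → S/S/S/S on L2; bus BusRd; mem=50
  op13 P3: load  L1 → I/S/I/S on L1; bus BusRd Flush; mem=86
  op14 P0: store L0 := 91 → M/I/I/I on L0; bus BusRdX; mem=63
  op15 P0: store L2 := 93 → M/I/I/I on L2; bus BusUpgr; mem=50
  op16 P0: load  L2 → M/I/I/I on L2; bus (none); mem=50
  op17 P0: store L0 := 57 → M/I/I/I on L0; bus (none); mem=63
  op18 P2: load  L0 → S/I/S/I on L0; bus BusRd Flush; mem=57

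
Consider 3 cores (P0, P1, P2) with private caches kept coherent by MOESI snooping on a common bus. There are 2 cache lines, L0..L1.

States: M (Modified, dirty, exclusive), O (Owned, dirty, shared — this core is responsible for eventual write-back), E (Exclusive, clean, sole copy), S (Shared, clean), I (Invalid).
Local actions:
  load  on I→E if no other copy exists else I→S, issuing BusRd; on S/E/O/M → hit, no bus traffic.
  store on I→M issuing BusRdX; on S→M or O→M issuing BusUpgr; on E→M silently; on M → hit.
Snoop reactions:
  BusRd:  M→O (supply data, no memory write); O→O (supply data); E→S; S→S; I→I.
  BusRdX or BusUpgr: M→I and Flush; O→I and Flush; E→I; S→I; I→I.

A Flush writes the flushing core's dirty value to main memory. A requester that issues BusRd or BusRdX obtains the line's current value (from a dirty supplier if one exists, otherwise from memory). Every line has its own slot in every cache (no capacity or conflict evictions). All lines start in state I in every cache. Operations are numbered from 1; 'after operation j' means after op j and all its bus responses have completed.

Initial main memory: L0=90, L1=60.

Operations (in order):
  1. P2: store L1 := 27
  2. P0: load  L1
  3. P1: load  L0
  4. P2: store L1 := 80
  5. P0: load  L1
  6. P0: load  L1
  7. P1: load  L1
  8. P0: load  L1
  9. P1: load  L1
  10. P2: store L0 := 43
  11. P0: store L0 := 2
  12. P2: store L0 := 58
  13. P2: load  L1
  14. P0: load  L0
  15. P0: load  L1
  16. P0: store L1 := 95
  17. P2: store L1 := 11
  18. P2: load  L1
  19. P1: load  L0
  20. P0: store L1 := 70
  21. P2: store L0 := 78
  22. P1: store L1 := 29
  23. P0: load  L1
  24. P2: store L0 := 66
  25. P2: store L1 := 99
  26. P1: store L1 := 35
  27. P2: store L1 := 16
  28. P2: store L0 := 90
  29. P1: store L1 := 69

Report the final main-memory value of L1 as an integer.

  op1 P2: store L1 := 27 → I/I/M on L1; bus BusRdX; mem=60
  op2 P0: load  L1 → S/I/O on L1; bus BusRd; mem=60
  op3 P1: load  L0 → I/E/I on L0; bus BusRd; mem=90
  op4 P2: store L1 := 80 → I/I/M on L1; bus BusUpgr; mem=60
  op5 P0: load  L1 → S/I/O on L1; bus BusRd; mem=60
  op6 P0: load  L1 → S/I/O on L1; bus (none); mem=60
  op7 P1: load  L1 → S/S/O on L1; bus BusRd; mem=60
  op8 P0: load  L1 → S/S/O on L1; bus (none); mem=60
  op9 P1: load  L1 → S/S/O on L1; bus (none); mem=60
  op10 P2: store L0 := 43 → I/I/M on L0; bus BusRdX; mem=90
  op11 P0: store L0 := 2 → M/I/I on L0; bus BusRdX Flush; mem=43
  op12 P2: store L0 := 58 → I/I/M on L0; bus BusRdX Flush; mem=2
  op13 P2: load  L1 → S/S/O on L1; bus (none); mem=60
  op14 P0: load  L0 → S/I/O on L0; bus BusRd; mem=2
  op15 P0: load  L1 → S/S/O on L1; bus (none); mem=60
  op16 P0: store L1 := 95 → M/I/I on L1; bus BusUpgr Flush; mem=80
  op17 P2: store L1 := 11 → I/I/M on L1; bus BusRdX Flush; mem=95
  op18 P2: load  L1 → I/I/M on L1; bus (none); mem=95
  op19 P1: load  L0 → S/S/O on L0; bus BusRd; mem=2
  op20 P0: store L1 := 70 → M/I/I on L1; bus BusRdX Flush; mem=11
  op21 P2: store L0 := 78 → I/I/M on L0; bus BusUpgr; mem=2
  op22 P1: store L1 := 29 → I/M/I on L1; bus BusRdX Flush; mem=70
  op23 P0: load  L1 → S/O/I on L1; bus BusRd; mem=70
  op24 P2: store L0 := 66 → I/I/M on L0; bus (none); mem=2
  op25 P2: store L1 := 99 → I/I/M on L1; bus BusRdX Flush; mem=29
  op26 P1: store L1 := 35 → I/M/I on L1; bus BusRdX Flush; mem=99
  op27 P2: store L1 := 16 → I/I/M on L1; bus BusRdX Flush; mem=35
  op28 P2: store L0 := 90 → I/I/M on L0; bus (none); mem=2
  op29 P1: store L1 := 69 → I/M/I on L1; bus BusRdX Flush; mem=16

memory[L1] = 16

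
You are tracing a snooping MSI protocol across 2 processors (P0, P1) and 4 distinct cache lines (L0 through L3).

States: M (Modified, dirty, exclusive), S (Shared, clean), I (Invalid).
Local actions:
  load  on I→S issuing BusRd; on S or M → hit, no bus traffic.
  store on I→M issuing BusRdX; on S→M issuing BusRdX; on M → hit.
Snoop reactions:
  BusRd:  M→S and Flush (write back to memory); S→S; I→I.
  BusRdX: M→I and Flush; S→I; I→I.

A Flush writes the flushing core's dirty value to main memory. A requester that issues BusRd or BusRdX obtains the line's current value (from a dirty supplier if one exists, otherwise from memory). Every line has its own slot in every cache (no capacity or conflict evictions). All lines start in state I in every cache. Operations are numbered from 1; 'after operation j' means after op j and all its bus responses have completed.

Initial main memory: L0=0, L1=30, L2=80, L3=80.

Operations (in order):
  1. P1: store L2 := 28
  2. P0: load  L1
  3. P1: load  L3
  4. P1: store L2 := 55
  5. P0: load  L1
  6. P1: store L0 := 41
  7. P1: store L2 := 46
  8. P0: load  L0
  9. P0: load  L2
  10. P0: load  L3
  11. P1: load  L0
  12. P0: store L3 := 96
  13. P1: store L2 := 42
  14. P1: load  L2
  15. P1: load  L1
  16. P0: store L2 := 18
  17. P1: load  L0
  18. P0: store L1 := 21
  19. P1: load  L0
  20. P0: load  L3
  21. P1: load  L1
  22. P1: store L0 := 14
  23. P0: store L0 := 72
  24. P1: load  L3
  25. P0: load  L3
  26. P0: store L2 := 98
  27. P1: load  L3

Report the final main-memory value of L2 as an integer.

memory[L2] = 42

1. P1: store L2 := 28  bus=[BusRdX]  L2: P0=I P1=M  mem[L2]=80
2. P0: load  L1  bus=[BusRd]  L1: P0=S P1=I  mem[L1]=30
3. P1: load  L3  bus=[BusRd]  L3: P0=I P1=S  mem[L3]=80
4. P1: store L2 := 55  bus=[-]  L2: P0=I P1=M  mem[L2]=80
5. P0: load  L1  bus=[-]  L1: P0=S P1=I  mem[L1]=30
6. P1: store L0 := 41  bus=[BusRdX]  L0: P0=I P1=M  mem[L0]=0
7. P1: store L2 := 46  bus=[-]  L2: P0=I P1=M  mem[L2]=80
8. P0: load  L0  bus=[BusRd,Flush]  L0: P0=S P1=S  mem[L0]=41
9. P0: load  L2  bus=[BusRd,Flush]  L2: P0=S P1=S  mem[L2]=46
10. P0: load  L3  bus=[BusRd]  L3: P0=S P1=S  mem[L3]=80
11. P1: load  L0  bus=[-]  L0: P0=S P1=S  mem[L0]=41
12. P0: store L3 := 96  bus=[BusRdX]  L3: P0=M P1=I  mem[L3]=80
13. P1: store L2 := 42  bus=[BusRdX]  L2: P0=I P1=M  mem[L2]=46
14. P1: load  L2  bus=[-]  L2: P0=I P1=M  mem[L2]=46
15. P1: load  L1  bus=[BusRd]  L1: P0=S P1=S  mem[L1]=30
16. P0: store L2 := 18  bus=[BusRdX,Flush]  L2: P0=M P1=I  mem[L2]=42
17. P1: load  L0  bus=[-]  L0: P0=S P1=S  mem[L0]=41
18. P0: store L1 := 21  bus=[BusRdX]  L1: P0=M P1=I  mem[L1]=30
19. P1: load  L0  bus=[-]  L0: P0=S P1=S  mem[L0]=41
20. P0: load  L3  bus=[-]  L3: P0=M P1=I  mem[L3]=80
21. P1: load  L1  bus=[BusRd,Flush]  L1: P0=S P1=S  mem[L1]=21
22. P1: store L0 := 14  bus=[BusRdX]  L0: P0=I P1=M  mem[L0]=41
23. P0: store L0 := 72  bus=[BusRdX,Flush]  L0: P0=M P1=I  mem[L0]=14
24. P1: load  L3  bus=[BusRd,Flush]  L3: P0=S P1=S  mem[L3]=96
25. P0: load  L3  bus=[-]  L3: P0=S P1=S  mem[L3]=96
26. P0: store L2 := 98  bus=[-]  L2: P0=M P1=I  mem[L2]=42
27. P1: load  L3  bus=[-]  L3: P0=S P1=S  mem[L3]=96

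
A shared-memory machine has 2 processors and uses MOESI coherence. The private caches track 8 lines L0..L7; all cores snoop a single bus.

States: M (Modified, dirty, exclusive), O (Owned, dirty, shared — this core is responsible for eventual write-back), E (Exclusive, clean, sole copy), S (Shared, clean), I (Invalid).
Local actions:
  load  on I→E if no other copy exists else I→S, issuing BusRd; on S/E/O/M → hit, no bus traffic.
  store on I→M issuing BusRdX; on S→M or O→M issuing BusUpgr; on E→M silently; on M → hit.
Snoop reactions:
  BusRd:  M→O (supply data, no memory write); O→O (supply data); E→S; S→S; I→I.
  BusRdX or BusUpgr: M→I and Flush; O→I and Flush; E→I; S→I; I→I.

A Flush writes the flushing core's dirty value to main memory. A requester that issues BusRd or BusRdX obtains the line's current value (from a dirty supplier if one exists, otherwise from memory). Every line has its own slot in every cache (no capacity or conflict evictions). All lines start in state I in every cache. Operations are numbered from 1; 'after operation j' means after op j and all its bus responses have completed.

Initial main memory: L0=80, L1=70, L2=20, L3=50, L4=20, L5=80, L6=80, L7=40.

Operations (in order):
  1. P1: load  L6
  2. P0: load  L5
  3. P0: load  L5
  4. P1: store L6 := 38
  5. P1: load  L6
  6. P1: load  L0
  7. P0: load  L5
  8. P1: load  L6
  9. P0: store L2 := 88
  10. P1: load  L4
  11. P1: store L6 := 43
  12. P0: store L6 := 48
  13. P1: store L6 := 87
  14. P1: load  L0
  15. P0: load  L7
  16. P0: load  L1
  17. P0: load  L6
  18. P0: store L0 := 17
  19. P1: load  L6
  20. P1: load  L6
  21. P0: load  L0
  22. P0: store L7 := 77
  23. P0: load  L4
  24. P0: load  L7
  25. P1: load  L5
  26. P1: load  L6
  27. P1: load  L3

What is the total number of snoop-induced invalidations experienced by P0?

invalidations = 1

[1] P1: load  L6 | P0:I, P1:E(80) | bus: BusRd
[2] P0: load  L5 | P0:E(80), P1:I | bus: BusRd
[3] P0: load  L5 | P0:E(80), P1:I | bus: none
[4] P1: store L6 := 38 | P0:I, P1:M(38) | bus: none
[5] P1: load  L6 | P0:I, P1:M(38) | bus: none
[6] P1: load  L0 | P0:I, P1:E(80) | bus: BusRd
[7] P0: load  L5 | P0:E(80), P1:I | bus: none
[8] P1: load  L6 | P0:I, P1:M(38) | bus: none
[9] P0: store L2 := 88 | P0:M(88), P1:I | bus: BusRdX
[10] P1: load  L4 | P0:I, P1:E(20) | bus: BusRd
[11] P1: store L6 := 43 | P0:I, P1:M(43) | bus: none
[12] P0: store L6 := 48 | P0:M(48), P1:I | bus: BusRdX,Flush
[13] P1: store L6 := 87 | P0:I, P1:M(87) | bus: BusRdX,Flush
[14] P1: load  L0 | P0:I, P1:E(80) | bus: none
[15] P0: load  L7 | P0:E(40), P1:I | bus: BusRd
[16] P0: load  L1 | P0:E(70), P1:I | bus: BusRd
[17] P0: load  L6 | P0:S(87), P1:O(87) | bus: BusRd
[18] P0: store L0 := 17 | P0:M(17), P1:I | bus: BusRdX
[19] P1: load  L6 | P0:S(87), P1:O(87) | bus: none
[20] P1: load  L6 | P0:S(87), P1:O(87) | bus: none
[21] P0: load  L0 | P0:M(17), P1:I | bus: none
[22] P0: store L7 := 77 | P0:M(77), P1:I | bus: none
[23] P0: load  L4 | P0:S(20), P1:S(20) | bus: BusRd
[24] P0: load  L7 | P0:M(77), P1:I | bus: none
[25] P1: load  L5 | P0:S(80), P1:S(80) | bus: BusRd
[26] P1: load  L6 | P0:S(87), P1:O(87) | bus: none
[27] P1: load  L3 | P0:I, P1:E(50) | bus: BusRd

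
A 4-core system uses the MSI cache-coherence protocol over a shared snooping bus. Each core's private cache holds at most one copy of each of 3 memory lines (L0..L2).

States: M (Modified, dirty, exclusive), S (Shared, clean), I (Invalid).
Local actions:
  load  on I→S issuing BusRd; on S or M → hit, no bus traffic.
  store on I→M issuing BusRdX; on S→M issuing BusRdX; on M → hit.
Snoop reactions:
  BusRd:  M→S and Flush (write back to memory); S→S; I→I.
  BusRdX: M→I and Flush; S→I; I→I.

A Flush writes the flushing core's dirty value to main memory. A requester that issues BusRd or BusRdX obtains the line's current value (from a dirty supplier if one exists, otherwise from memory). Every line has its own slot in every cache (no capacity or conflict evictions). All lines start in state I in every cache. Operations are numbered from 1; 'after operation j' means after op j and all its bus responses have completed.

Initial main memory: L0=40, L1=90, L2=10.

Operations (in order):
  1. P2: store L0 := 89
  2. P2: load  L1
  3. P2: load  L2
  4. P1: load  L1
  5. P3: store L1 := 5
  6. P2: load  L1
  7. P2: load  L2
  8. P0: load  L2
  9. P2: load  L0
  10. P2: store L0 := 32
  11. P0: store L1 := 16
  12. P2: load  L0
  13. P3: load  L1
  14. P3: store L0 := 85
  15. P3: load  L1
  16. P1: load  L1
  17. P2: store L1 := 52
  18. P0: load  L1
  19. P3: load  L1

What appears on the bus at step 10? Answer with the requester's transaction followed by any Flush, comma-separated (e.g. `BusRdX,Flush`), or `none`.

1. P2: store L0 := 89  bus=[BusRdX]  L0: P0=I P1=I P2=M P3=I  mem[L0]=40
2. P2: load  L1  bus=[BusRd]  L1: P0=I P1=I P2=S P3=I  mem[L1]=90
3. P2: load  L2  bus=[BusRd]  L2: P0=I P1=I P2=S P3=I  mem[L2]=10
4. P1: load  L1  bus=[BusRd]  L1: P0=I P1=S P2=S P3=I  mem[L1]=90
5. P3: store L1 := 5  bus=[BusRdX]  L1: P0=I P1=I P2=I P3=M  mem[L1]=90
6. P2: load  L1  bus=[BusRd,Flush]  L1: P0=I P1=I P2=S P3=S  mem[L1]=5
7. P2: load  L2  bus=[-]  L2: P0=I P1=I P2=S P3=I  mem[L2]=10
8. P0: load  L2  bus=[BusRd]  L2: P0=S P1=I P2=S P3=I  mem[L2]=10
9. P2: load  L0  bus=[-]  L0: P0=I P1=I P2=M P3=I  mem[L0]=40
10. P2: store L0 := 32  bus=[-]  L0: P0=I P1=I P2=M P3=I  mem[L0]=40
11. P0: store L1 := 16  bus=[BusRdX]  L1: P0=M P1=I P2=I P3=I  mem[L1]=5
12. P2: load  L0  bus=[-]  L0: P0=I P1=I P2=M P3=I  mem[L0]=40
13. P3: load  L1  bus=[BusRd,Flush]  L1: P0=S P1=I P2=I P3=S  mem[L1]=16
14. P3: store L0 := 85  bus=[BusRdX,Flush]  L0: P0=I P1=I P2=I P3=M  mem[L0]=32
15. P3: load  L1  bus=[-]  L1: P0=S P1=I P2=I P3=S  mem[L1]=16
16. P1: load  L1  bus=[BusRd]  L1: P0=S P1=S P2=I P3=S  mem[L1]=16
17. P2: store L1 := 52  bus=[BusRdX]  L1: P0=I P1=I P2=M P3=I  mem[L1]=16
18. P0: load  L1  bus=[BusRd,Flush]  L1: P0=S P1=I P2=S P3=I  mem[L1]=52
19. P3: load  L1  bus=[BusRd]  L1: P0=S P1=I P2=S P3=S  mem[L1]=52

bus = none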